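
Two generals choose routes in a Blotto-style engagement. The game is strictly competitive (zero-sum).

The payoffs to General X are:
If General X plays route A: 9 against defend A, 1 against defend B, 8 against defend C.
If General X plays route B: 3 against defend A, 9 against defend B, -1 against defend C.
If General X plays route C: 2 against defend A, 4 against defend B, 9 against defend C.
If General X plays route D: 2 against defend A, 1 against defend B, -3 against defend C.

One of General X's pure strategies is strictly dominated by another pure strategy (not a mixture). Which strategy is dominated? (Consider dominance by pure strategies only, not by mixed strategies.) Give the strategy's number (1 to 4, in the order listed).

4

Compare route D with route B: 3 > 2, 9 > 1, -1 > -3.
So route B strictly dominates route D for General X; route D is strictly dominated.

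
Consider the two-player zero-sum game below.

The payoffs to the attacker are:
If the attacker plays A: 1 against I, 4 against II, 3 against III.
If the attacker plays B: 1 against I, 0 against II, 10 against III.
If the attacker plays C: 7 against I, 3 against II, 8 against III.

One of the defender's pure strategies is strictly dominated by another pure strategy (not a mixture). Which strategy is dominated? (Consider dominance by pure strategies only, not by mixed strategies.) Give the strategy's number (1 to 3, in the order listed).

The defender prefers columns that give the attacker less. Compare III with I: 1 < 3, 1 < 10, 7 < 8.
So I strictly dominates III for the defender; III is strictly dominated.

3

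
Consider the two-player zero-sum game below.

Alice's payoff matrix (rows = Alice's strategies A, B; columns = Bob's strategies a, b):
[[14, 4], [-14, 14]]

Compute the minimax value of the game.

Row minima are 4 and -14, so Alice's maximin is 4; column maxima are 14 and 14, so Bob's minimax is 14. These differ, so the equilibrium is in mixed strategies.
Let Alice play A with probability p. Bob is indifferent when 14p − 14(1−p) = 4p + 14(1−p), giving p = 14/19.
Let Bob play a with probability q. Alice is indifferent when 14q + 4(1−q) = −14q + 14(1−q), giving q = 5/19.
The value is 14·(5/19) + (4)·(14/19) = 126/19.

126/19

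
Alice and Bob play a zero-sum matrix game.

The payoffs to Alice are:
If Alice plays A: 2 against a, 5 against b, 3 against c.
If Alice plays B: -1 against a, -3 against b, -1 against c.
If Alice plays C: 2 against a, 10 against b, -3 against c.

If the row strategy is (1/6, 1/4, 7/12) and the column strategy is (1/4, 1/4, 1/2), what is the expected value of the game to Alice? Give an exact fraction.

25/24

Against (1/4, 1/4, 1/2), each row's expected payoff is A: 13/4; B: -3/2; C: 3/2.
Taking the (1/6, 1/4, 7/12)-weighted average: (1/6)·(13/4) + (1/4)·(-3/2) + (7/12)·(3/2) = 25/24.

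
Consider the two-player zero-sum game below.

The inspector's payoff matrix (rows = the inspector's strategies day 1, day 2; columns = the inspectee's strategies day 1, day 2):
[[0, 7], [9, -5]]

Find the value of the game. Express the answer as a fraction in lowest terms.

3

Row minima are 0 and -5, so the inspector's maximin is 0; column maxima are 9 and 7, so the inspectee's minimax is 7. These differ, so the equilibrium is in mixed strategies.
Let the inspector play day 1 with probability p. The inspectee is indifferent when 9(1−p) = 7p − 5(1−p), giving p = 2/3.
Let the inspectee play day 1 with probability q. The inspector is indifferent when 7(1−q) = 9q − 5(1−q), giving q = 4/7.
The value is 0·(4/7) + (7)·(3/7) = 3.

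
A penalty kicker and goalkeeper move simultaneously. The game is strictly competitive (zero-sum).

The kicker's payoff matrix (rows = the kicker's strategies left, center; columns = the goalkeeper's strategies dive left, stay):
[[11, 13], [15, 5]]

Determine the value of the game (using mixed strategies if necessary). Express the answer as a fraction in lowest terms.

Row minima are 11 and 5, so the kicker's maximin is 11; column maxima are 15 and 13, so the goalkeeper's minimax is 13. These differ, so the equilibrium is in mixed strategies.
Let the kicker play left with probability p. The goalkeeper is indifferent when 11p + 15(1−p) = 13p + 5(1−p), giving p = 5/6.
Let the goalkeeper play dive left with probability q. The kicker is indifferent when 11q + 13(1−q) = 15q + 5(1−q), giving q = 2/3.
The value is 11·(2/3) + (13)·(1/3) = 35/3.

35/3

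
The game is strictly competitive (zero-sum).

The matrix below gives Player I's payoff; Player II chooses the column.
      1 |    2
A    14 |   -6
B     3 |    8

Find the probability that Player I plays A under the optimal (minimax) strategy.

Row minima are -6 and 3, so Player I's maximin is 3; column maxima are 14 and 8, so Player II's minimax is 8. These differ, so the equilibrium is in mixed strategies.
Let Player I play A with probability p. Player II is indifferent when 14p + 3(1−p) = −6p + 8(1−p), giving p = 1/5.

1/5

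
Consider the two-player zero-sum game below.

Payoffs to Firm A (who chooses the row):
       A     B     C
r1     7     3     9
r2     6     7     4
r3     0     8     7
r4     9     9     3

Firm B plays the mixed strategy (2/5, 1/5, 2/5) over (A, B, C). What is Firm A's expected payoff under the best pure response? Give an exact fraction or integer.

r1: (7)·(2/5) + (3)·(1/5) + (9)·(2/5) = 7.
r2: (6)·(2/5) + (7)·(1/5) + (4)·(2/5) = 27/5.
r3: (0)·(2/5) + (8)·(1/5) + (7)·(2/5) = 22/5.
r4: (9)·(2/5) + (9)·(1/5) + (3)·(2/5) = 33/5.
The best pure response is r1 with expected payoff 7.

7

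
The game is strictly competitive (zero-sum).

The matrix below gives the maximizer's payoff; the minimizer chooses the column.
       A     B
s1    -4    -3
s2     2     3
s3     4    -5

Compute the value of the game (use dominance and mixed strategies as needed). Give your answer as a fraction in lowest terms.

Row s1 is strictly dominated by row s2, so the maximizer never plays it.
The remaining 2×2 game on (s2, s3) × (A, B) has no saddle point. Let the maximizer play s2 with probability p; indifference gives 2p + 4(1−p) = 3p − 5(1−p), so p = 9/10.
Similarly the minimizer's optimal q on A is 4/5, and the value is 2·(4/5) + (3)·(1/5) = 11/5.

11/5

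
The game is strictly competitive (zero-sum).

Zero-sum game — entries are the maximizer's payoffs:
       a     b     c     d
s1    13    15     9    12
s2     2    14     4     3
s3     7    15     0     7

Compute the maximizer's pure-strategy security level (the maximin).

The worst-case payoff for each row is s1: 9, s2: 2, s3: 0.
The best of these is 9.

9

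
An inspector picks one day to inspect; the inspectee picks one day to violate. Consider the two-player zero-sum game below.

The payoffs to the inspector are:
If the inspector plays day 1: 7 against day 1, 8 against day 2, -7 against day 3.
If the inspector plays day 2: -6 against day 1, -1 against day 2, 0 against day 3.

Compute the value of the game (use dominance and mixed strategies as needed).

-21/10

Column day 2 is strictly dominated by day 1 for the inspectee (it gives the inspector more in every row).
The remaining 2×2 game on (day 1, day 2) × (day 1, day 3) has no saddle point. Let the inspector play day 1 with probability p; indifference gives 7p − 6(1−p) = −7p, so p = 3/10.
Similarly the inspectee's optimal q on day 1 is 7/20, and the value is 7·(7/20) + (-7)·(13/20) = -21/10.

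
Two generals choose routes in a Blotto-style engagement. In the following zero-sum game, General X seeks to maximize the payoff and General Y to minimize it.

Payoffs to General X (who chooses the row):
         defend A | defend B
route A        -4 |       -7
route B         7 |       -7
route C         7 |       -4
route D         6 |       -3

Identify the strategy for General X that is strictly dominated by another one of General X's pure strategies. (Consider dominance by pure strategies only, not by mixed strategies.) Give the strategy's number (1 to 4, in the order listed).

Compare route A with route C: 7 > -4, -4 > -7.
So route C strictly dominates route A for General X; route A is strictly dominated.

1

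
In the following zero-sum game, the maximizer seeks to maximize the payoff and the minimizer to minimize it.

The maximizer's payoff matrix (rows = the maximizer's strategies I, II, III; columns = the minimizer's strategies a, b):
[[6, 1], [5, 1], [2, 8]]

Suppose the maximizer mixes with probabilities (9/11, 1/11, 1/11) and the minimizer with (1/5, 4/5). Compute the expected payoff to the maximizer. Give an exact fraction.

133/55

Against (1/5, 4/5), each row's expected payoff is I: 2; II: 9/5; III: 34/5.
Taking the (9/11, 1/11, 1/11)-weighted average: (9/11)·(2) + (1/11)·(9/5) + (1/11)·(34/5) = 133/55.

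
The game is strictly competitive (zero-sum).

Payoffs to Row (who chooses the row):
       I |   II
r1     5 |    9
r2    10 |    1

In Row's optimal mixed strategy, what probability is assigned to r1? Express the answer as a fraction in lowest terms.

9/13

Row minima are 5 and 1, so Row's maximin is 5; column maxima are 10 and 9, so Column's minimax is 9. These differ, so the equilibrium is in mixed strategies.
Let Row play r1 with probability p. Column is indifferent when 5p + 10(1−p) = 9p + (1−p), giving p = 9/13.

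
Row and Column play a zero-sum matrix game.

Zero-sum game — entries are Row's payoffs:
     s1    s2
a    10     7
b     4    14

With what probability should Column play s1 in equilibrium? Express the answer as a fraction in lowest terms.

7/13

Row minima are 7 and 4, so Row's maximin is 7; column maxima are 10 and 14, so Column's minimax is 10. These differ, so the equilibrium is in mixed strategies.
Let Column play s1 with probability q. Row is indifferent when 10q + 7(1−q) = 4q + 14(1−q), giving q = 7/13.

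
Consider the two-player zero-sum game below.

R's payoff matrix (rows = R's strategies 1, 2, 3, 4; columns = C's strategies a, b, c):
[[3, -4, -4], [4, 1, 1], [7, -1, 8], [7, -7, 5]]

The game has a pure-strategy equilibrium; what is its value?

Row minima: -4, 1, -1, -7 → R's maximin is 1.
Column maxima: 7, 1, 8 → C's minimax is 1.
They coincide at (2, b), so the value is 1.

1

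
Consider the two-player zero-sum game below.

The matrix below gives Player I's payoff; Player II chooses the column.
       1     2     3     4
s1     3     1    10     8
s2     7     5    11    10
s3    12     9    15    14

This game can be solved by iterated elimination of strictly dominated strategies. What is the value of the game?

Column 1 is strictly dominated by 2 for Player II (1<3, 5<7, 9<12); eliminate 1.
Row s2 is strictly dominated by row s3 (9>5, 15>11, 14>10); eliminate s2.
Column 4 is strictly dominated by 2 for Player II (1<8, 9<14); eliminate 4.
Column 3 is strictly dominated by 2 for Player II (1<10, 9<15); eliminate 3.
Row s1 is strictly dominated by row s3 (9>1); eliminate s1.
Only (s3, 2) remains, with payoff 9.

9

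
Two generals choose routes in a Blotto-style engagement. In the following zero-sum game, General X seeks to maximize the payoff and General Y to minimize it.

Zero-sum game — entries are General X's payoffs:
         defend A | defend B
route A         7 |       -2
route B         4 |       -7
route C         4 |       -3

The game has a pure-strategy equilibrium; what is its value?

-2

Row minima: -2, -7, -3 → General X's maximin is -2.
Column maxima: 7, -2 → General Y's minimax is -2.
They coincide at (route A, defend B), so the value is -2.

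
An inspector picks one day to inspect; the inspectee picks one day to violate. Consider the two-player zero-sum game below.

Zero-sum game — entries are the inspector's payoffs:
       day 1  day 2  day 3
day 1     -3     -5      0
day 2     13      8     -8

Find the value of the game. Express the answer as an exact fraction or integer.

Column day 1 is strictly dominated by day 2 for the inspectee (it gives the inspector more in every row).
The remaining 2×2 game on (day 1, day 2) × (day 2, day 3) has no saddle point. Let the inspector play day 1 with probability p; indifference gives −5p + 8(1−p) = −8(1−p), so p = 16/21.
Similarly the inspectee's optimal q on day 2 is 8/21, and the value is -5·(8/21) + (0)·(13/21) = -40/21.

-40/21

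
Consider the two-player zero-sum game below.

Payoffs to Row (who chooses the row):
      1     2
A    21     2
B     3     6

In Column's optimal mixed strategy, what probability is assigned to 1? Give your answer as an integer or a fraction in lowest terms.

Row minima are 2 and 3, so Row's maximin is 3; column maxima are 21 and 6, so Column's minimax is 6. These differ, so the equilibrium is in mixed strategies.
Let Column play 1 with probability q. Row is indifferent when 21q + 2(1−q) = 3q + 6(1−q), giving q = 2/11.

2/11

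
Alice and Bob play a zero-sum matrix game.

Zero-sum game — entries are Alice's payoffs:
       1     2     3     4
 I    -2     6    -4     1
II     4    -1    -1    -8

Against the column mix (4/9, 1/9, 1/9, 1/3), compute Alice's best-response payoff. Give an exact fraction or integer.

-1/3

I: (-2)·(4/9) + (6)·(1/9) + (-4)·(1/9) + (1)·(1/3) = -1/3.
II: (4)·(4/9) + (-1)·(1/9) + (-1)·(1/9) + (-8)·(1/3) = -10/9.
The best pure response is I with expected payoff -1/3.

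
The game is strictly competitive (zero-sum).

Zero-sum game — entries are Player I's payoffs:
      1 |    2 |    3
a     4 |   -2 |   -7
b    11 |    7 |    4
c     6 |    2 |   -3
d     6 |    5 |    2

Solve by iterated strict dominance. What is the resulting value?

Column 1 is strictly dominated by 2 for Player II (-2<4, 7<11, 2<6, 5<6); eliminate 1.
Column 2 is strictly dominated by 3 for Player II (-7<-2, 4<7, -3<2, 2<5); eliminate 2.
Row a is strictly dominated by row b (4>-7); eliminate a.
Row c is strictly dominated by row b (4>-3); eliminate c.
Row d is strictly dominated by row b (4>2); eliminate d.
Only (b, 3) remains, with payoff 4.

4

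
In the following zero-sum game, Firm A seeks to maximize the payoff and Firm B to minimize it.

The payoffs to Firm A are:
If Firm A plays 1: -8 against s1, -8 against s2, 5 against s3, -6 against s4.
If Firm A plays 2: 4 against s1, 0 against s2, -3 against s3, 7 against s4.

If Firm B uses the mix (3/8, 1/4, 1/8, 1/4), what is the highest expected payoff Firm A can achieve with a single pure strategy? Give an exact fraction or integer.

1: (-8)·(3/8) + (-8)·(1/4) + (5)·(1/8) + (-6)·(1/4) = -47/8.
2: (4)·(3/8) + (0)·(1/4) + (-3)·(1/8) + (7)·(1/4) = 23/8.
The best pure response is 2 with expected payoff 23/8.

23/8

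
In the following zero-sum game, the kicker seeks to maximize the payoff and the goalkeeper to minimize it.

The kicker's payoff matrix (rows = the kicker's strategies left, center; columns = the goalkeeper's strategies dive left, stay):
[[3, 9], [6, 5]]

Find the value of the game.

Row minima are 3 and 5, so the kicker's maximin is 5; column maxima are 6 and 9, so the goalkeeper's minimax is 6. These differ, so the equilibrium is in mixed strategies.
Let the kicker play left with probability p. The goalkeeper is indifferent when 3p + 6(1−p) = 9p + 5(1−p), giving p = 1/7.
Let the goalkeeper play dive left with probability q. The kicker is indifferent when 3q + 9(1−q) = 6q + 5(1−q), giving q = 4/7.
The value is 3·(4/7) + (9)·(3/7) = 39/7.

39/7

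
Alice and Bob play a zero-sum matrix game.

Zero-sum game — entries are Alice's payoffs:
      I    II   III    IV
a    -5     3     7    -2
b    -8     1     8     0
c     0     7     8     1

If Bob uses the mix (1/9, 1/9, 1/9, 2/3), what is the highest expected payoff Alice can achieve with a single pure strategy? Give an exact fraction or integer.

a: (-5)·(1/9) + (3)·(1/9) + (7)·(1/9) + (-2)·(2/3) = -7/9.
b: (-8)·(1/9) + (1)·(1/9) + (8)·(1/9) + (0)·(2/3) = 1/9.
c: (0)·(1/9) + (7)·(1/9) + (8)·(1/9) + (1)·(2/3) = 7/3.
The best pure response is c with expected payoff 7/3.

7/3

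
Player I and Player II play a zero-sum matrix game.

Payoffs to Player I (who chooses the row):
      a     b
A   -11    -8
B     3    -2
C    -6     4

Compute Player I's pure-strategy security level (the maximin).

-2

The worst-case payoff for each row is A: -11, B: -2, C: -6.
The best of these is -2.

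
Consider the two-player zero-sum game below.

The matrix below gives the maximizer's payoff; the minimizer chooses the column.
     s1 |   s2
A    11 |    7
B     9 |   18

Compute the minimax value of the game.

135/13

Row minima are 7 and 9, so the maximizer's maximin is 9; column maxima are 11 and 18, so the minimizer's minimax is 11. These differ, so the equilibrium is in mixed strategies.
Let the maximizer play A with probability p. The minimizer is indifferent when 11p + 9(1−p) = 7p + 18(1−p), giving p = 9/13.
Let the minimizer play s1 with probability q. The maximizer is indifferent when 11q + 7(1−q) = 9q + 18(1−q), giving q = 11/13.
The value is 11·(11/13) + (7)·(2/13) = 135/13.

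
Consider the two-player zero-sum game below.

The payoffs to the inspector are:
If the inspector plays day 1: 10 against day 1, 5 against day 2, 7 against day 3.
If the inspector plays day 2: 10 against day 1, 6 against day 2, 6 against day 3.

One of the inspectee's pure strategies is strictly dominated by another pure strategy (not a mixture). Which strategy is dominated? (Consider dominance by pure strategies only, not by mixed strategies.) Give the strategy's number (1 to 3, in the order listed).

1

The inspectee prefers columns that give the inspector less. Compare day 1 with day 2: 5 < 10, 6 < 10.
So day 2 strictly dominates day 1 for the inspectee; day 1 is strictly dominated.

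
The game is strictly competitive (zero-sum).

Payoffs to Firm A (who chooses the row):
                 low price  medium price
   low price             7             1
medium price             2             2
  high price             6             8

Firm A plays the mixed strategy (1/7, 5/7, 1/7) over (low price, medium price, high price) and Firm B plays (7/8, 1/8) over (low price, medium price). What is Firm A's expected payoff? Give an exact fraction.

Against (7/8, 1/8), each row's expected payoff is low price: 25/4; medium price: 2; high price: 25/4.
Taking the (1/7, 5/7, 1/7)-weighted average: (1/7)·(25/4) + (5/7)·(2) + (1/7)·(25/4) = 45/14.

45/14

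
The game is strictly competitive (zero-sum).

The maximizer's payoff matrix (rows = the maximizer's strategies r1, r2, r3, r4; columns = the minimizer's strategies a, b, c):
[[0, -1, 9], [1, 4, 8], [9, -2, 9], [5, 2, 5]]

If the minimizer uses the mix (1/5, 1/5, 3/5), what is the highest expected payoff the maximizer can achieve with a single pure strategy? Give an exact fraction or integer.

34/5

r1: (0)·(1/5) + (-1)·(1/5) + (9)·(3/5) = 26/5.
r2: (1)·(1/5) + (4)·(1/5) + (8)·(3/5) = 29/5.
r3: (9)·(1/5) + (-2)·(1/5) + (9)·(3/5) = 34/5.
r4: (5)·(1/5) + (2)·(1/5) + (5)·(3/5) = 22/5.
The best pure response is r3 with expected payoff 34/5.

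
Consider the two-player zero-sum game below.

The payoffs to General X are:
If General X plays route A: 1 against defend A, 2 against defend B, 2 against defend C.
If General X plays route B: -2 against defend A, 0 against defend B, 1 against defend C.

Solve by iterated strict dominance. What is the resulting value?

1

Column defend B is strictly dominated by defend A for General Y (1<2, -2<0); eliminate defend B.
Row route B is strictly dominated by row route A (1>-2, 2>1); eliminate route B.
Column defend C is strictly dominated by defend A for General Y (1<2); eliminate defend C.
Only (route A, defend A) remains, with payoff 1.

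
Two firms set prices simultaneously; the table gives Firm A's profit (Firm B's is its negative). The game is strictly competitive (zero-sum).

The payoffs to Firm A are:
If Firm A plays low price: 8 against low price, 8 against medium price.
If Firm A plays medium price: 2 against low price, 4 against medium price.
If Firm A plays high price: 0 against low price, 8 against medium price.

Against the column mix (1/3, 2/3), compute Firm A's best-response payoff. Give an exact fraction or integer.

8

low price: (8)·(1/3) + (8)·(2/3) = 8.
medium price: (2)·(1/3) + (4)·(2/3) = 10/3.
high price: (0)·(1/3) + (8)·(2/3) = 16/3.
The best pure response is low price with expected payoff 8.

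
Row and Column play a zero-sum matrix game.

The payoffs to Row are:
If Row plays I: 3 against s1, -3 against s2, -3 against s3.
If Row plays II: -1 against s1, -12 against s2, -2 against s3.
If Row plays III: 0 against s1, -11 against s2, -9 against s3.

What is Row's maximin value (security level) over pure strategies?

-3

The worst-case payoff for each row is I: -3, II: -12, III: -11.
The best of these is -3.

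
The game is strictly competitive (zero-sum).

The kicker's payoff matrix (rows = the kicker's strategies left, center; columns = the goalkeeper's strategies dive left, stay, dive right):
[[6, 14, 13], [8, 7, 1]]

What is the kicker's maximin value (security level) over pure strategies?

6

The worst-case payoff for each row is left: 6, center: 1.
The best of these is 6.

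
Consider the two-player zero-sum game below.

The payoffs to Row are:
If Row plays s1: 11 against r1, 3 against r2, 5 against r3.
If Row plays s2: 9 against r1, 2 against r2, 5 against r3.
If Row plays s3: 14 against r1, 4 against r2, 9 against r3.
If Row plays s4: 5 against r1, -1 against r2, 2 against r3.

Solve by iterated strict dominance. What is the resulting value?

4

Column r3 is strictly dominated by r2 for Column (3<5, 2<5, 4<9, -1<2); eliminate r3.
Column r1 is strictly dominated by r2 for Column (3<11, 2<9, 4<14, -1<5); eliminate r1.
Row s4 is strictly dominated by row s1 (3>-1); eliminate s4.
Row s2 is strictly dominated by row s1 (3>2); eliminate s2.
Row s1 is strictly dominated by row s3 (4>3); eliminate s1.
Only (s3, r2) remains, with payoff 4.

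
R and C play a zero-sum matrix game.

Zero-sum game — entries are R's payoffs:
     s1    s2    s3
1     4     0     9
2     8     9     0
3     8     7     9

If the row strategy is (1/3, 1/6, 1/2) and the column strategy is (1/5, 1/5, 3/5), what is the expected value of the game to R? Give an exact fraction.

Against (1/5, 1/5, 3/5), each row's expected payoff is 1: 31/5; 2: 17/5; 3: 42/5.
Taking the (1/3, 1/6, 1/2)-weighted average: (1/3)·(31/5) + (1/6)·(17/5) + (1/2)·(42/5) = 41/6.

41/6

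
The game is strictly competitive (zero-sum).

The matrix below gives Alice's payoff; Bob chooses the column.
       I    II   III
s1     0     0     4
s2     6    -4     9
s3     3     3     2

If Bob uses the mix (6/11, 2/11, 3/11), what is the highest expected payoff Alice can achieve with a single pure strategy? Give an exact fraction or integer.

5

s1: (0)·(6/11) + (0)·(2/11) + (4)·(3/11) = 12/11.
s2: (6)·(6/11) + (-4)·(2/11) + (9)·(3/11) = 5.
s3: (3)·(6/11) + (3)·(2/11) + (2)·(3/11) = 30/11.
The best pure response is s2 with expected payoff 5.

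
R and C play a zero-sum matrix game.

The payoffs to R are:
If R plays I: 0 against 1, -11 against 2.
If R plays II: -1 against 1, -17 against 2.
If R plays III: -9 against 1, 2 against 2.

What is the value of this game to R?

Row II is strictly dominated by row I, so R never plays it.
The remaining 2×2 game on (I, III) × (1, 2) has no saddle point. Let R play I with probability p; indifference gives −9(1−p) = −11p + 2(1−p), so p = 1/2.
Similarly C's optimal q on 1 is 13/22, and the value is 0·(13/22) + (-11)·(9/22) = -9/2.

-9/2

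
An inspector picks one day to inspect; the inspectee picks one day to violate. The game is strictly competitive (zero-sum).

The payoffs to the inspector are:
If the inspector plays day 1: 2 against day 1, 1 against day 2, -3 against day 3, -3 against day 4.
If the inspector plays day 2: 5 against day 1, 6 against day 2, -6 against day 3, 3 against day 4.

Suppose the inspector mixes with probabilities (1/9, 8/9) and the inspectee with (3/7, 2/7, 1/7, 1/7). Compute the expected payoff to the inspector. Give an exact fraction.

194/63

Against (3/7, 2/7, 1/7, 1/7), each row's expected payoff is day 1: 2/7; day 2: 24/7.
Taking the (1/9, 8/9)-weighted average: (1/9)·(2/7) + (8/9)·(24/7) = 194/63.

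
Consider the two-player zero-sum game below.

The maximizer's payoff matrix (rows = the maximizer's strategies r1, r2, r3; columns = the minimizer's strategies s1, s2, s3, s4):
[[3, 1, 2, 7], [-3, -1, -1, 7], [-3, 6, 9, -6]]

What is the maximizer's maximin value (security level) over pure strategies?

The worst-case payoff for each row is r1: 1, r2: -3, r3: -6.
The best of these is 1.

1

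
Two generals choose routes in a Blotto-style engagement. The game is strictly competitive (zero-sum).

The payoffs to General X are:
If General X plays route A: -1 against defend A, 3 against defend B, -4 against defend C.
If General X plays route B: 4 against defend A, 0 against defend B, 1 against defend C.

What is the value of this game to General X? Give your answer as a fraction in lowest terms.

3/8

Column defend A is strictly dominated by defend C for General Y (it gives General X more in every row).
The remaining 2×2 game on (route A, route B) × (defend B, defend C) has no saddle point. Let General X play route A with probability p; indifference gives 3p = −4p + (1−p), so p = 1/8.
Similarly General Y's optimal q on defend B is 5/8, and the value is 3·(5/8) + (-4)·(3/8) = 3/8.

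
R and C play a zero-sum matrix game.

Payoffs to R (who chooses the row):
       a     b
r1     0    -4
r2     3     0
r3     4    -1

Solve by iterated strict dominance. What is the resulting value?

Row r1 is strictly dominated by row r2 (3>0, 0>-4); eliminate r1.
Column a is strictly dominated by b for C (0<3, -1<4); eliminate a.
Row r3 is strictly dominated by row r2 (0>-1); eliminate r3.
Only (r2, b) remains, with payoff 0.

0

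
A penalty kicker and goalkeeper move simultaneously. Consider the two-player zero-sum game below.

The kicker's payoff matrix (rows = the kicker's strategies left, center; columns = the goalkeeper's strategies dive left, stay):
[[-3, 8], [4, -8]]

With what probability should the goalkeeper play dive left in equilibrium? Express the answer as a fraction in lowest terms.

16/23

Row minima are -3 and -8, so the kicker's maximin is -3; column maxima are 4 and 8, so the goalkeeper's minimax is 4. These differ, so the equilibrium is in mixed strategies.
Let the goalkeeper play dive left with probability q. The kicker is indifferent when −3q + 8(1−q) = 4q − 8(1−q), giving q = 16/23.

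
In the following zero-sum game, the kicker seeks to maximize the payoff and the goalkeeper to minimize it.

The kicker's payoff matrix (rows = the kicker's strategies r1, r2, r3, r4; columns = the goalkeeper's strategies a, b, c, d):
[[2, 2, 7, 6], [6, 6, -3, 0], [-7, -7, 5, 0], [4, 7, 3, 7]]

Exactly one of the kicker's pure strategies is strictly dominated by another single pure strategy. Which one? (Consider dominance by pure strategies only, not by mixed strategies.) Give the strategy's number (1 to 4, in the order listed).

3

Compare r3 with r1: 2 > -7, 2 > -7, 7 > 5, 6 > 0.
So r1 strictly dominates r3 for the kicker; r3 is strictly dominated.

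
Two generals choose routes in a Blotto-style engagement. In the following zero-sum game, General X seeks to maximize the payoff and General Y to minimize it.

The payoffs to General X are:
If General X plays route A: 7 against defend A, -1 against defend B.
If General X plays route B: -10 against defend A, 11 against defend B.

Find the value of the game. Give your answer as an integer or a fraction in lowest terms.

67/29

Row minima are -1 and -10, so General X's maximin is -1; column maxima are 7 and 11, so General Y's minimax is 7. These differ, so the equilibrium is in mixed strategies.
Let General X play route A with probability p. General Y is indifferent when 7p − 10(1−p) = −p + 11(1−p), giving p = 21/29.
Let General Y play defend A with probability q. General X is indifferent when 7q − (1−q) = −10q + 11(1−q), giving q = 12/29.
The value is 7·(12/29) + (-1)·(17/29) = 67/29.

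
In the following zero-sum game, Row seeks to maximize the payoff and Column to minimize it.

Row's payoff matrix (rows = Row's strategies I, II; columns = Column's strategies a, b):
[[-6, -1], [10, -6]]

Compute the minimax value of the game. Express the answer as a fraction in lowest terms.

-46/21

Row minima are -6 and -6, so Row's maximin is -6; column maxima are 10 and -1, so Column's minimax is -1. These differ, so the equilibrium is in mixed strategies.
Let Row play I with probability p. Column is indifferent when −6p + 10(1−p) = −p − 6(1−p), giving p = 16/21.
Let Column play a with probability q. Row is indifferent when −6q − (1−q) = 10q − 6(1−q), giving q = 5/21.
The value is -6·(5/21) + (-1)·(16/21) = -46/21.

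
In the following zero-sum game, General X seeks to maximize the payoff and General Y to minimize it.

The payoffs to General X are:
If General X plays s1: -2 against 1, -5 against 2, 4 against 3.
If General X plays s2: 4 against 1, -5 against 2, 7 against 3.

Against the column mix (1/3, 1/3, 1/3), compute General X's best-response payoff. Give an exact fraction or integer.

s1: (-2)·(1/3) + (-5)·(1/3) + (4)·(1/3) = -1.
s2: (4)·(1/3) + (-5)·(1/3) + (7)·(1/3) = 2.
The best pure response is s2 with expected payoff 2.

2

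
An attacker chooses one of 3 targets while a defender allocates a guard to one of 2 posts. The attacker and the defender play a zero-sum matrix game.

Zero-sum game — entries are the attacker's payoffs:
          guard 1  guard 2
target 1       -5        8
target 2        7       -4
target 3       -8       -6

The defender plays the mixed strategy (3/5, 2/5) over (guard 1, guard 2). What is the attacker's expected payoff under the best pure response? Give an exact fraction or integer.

13/5

target 1: (-5)·(3/5) + (8)·(2/5) = 1/5.
target 2: (7)·(3/5) + (-4)·(2/5) = 13/5.
target 3: (-8)·(3/5) + (-6)·(2/5) = -36/5.
The best pure response is target 2 with expected payoff 13/5.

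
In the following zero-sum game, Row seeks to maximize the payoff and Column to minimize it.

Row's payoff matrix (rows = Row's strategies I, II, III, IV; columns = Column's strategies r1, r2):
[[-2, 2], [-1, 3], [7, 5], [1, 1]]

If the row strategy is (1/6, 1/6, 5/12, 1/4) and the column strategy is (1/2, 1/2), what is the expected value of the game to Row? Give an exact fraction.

Against (1/2, 1/2), each row's expected payoff is I: 0; II: 1; III: 6; IV: 1.
Taking the (1/6, 1/6, 5/12, 1/4)-weighted average: (1/6)·(0) + (1/6)·(1) + (5/12)·(6) + (1/4)·(1) = 35/12.

35/12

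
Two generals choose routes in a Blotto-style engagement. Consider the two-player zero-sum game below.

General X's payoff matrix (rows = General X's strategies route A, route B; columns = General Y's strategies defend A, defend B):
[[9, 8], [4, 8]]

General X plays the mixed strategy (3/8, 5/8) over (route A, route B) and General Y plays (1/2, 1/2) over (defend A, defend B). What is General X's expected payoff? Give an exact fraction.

Against (1/2, 1/2), each row's expected payoff is route A: 17/2; route B: 6.
Taking the (3/8, 5/8)-weighted average: (3/8)·(17/2) + (5/8)·(6) = 111/16.

111/16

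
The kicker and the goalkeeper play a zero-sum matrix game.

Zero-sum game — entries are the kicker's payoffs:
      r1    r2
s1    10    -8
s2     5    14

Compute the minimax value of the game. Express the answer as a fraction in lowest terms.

20/3

Row minima are -8 and 5, so the kicker's maximin is 5; column maxima are 10 and 14, so the goalkeeper's minimax is 10. These differ, so the equilibrium is in mixed strategies.
Let the kicker play s1 with probability p. The goalkeeper is indifferent when 10p + 5(1−p) = −8p + 14(1−p), giving p = 1/3.
Let the goalkeeper play r1 with probability q. The kicker is indifferent when 10q − 8(1−q) = 5q + 14(1−q), giving q = 22/27.
The value is 10·(22/27) + (-8)·(5/27) = 20/3.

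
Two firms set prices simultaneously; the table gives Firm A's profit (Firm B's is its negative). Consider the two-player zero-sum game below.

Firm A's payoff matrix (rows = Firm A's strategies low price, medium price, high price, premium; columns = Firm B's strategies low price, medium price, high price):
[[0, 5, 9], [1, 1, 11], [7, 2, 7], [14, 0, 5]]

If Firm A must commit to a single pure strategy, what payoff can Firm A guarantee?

The worst-case payoff for each row is low price: 0, medium price: 1, high price: 2, premium: 0.
The best of these is 2.

2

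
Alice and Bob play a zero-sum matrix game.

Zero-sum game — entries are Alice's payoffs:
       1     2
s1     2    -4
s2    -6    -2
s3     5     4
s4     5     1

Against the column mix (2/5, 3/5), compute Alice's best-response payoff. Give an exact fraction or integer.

s1: (2)·(2/5) + (-4)·(3/5) = -8/5.
s2: (-6)·(2/5) + (-2)·(3/5) = -18/5.
s3: (5)·(2/5) + (4)·(3/5) = 22/5.
s4: (5)·(2/5) + (1)·(3/5) = 13/5.
The best pure response is s3 with expected payoff 22/5.

22/5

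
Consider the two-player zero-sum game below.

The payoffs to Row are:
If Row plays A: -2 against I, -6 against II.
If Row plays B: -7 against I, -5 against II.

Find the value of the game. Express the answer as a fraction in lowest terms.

-16/3

Row minima are -6 and -7, so Row's maximin is -6; column maxima are -2 and -5, so Column's minimax is -5. These differ, so the equilibrium is in mixed strategies.
Let Row play A with probability p. Column is indifferent when −2p − 7(1−p) = −6p − 5(1−p), giving p = 1/3.
Let Column play I with probability q. Row is indifferent when −2q − 6(1−q) = −7q − 5(1−q), giving q = 1/6.
The value is -2·(1/6) + (-6)·(5/6) = -16/3.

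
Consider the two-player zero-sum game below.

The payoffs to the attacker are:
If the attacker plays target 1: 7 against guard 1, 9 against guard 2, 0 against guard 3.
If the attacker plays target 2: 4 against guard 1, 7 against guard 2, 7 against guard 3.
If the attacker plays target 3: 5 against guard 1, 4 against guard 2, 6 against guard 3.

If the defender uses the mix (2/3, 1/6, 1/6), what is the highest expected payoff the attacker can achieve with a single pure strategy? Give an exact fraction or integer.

target 1: (7)·(2/3) + (9)·(1/6) + (0)·(1/6) = 37/6.
target 2: (4)·(2/3) + (7)·(1/6) + (7)·(1/6) = 5.
target 3: (5)·(2/3) + (4)·(1/6) + (6)·(1/6) = 5.
The best pure response is target 1 with expected payoff 37/6.

37/6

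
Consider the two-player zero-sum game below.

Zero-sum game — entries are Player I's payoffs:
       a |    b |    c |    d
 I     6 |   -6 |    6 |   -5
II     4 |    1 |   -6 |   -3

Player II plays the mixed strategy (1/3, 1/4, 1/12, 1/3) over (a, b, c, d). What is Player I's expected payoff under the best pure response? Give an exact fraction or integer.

I: (6)·(1/3) + (-6)·(1/4) + (6)·(1/12) + (-5)·(1/3) = -2/3.
II: (4)·(1/3) + (1)·(1/4) + (-6)·(1/12) + (-3)·(1/3) = 1/12.
The best pure response is II with expected payoff 1/12.

1/12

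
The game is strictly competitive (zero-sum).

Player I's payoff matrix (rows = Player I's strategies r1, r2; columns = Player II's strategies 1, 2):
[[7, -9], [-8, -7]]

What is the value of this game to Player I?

-121/17

Row minima are -9 and -8, so Player I's maximin is -8; column maxima are 7 and -7, so Player II's minimax is -7. These differ, so the equilibrium is in mixed strategies.
Let Player I play r1 with probability p. Player II is indifferent when 7p − 8(1−p) = −9p − 7(1−p), giving p = 1/17.
Let Player II play 1 with probability q. Player I is indifferent when 7q − 9(1−q) = −8q − 7(1−q), giving q = 2/17.
The value is 7·(2/17) + (-9)·(15/17) = -121/17.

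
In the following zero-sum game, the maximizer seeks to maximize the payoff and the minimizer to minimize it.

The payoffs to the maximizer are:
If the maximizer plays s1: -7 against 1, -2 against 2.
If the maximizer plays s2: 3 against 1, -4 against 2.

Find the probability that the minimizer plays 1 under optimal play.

Row minima are -7 and -4, so the maximizer's maximin is -4; column maxima are 3 and -2, so the minimizer's minimax is -2. These differ, so the equilibrium is in mixed strategies.
Let the minimizer play 1 with probability q. The maximizer is indifferent when −7q − 2(1−q) = 3q − 4(1−q), giving q = 1/6.

1/6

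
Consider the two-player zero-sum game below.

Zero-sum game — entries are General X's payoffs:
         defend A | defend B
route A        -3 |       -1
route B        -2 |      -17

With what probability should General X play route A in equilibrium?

Row minima are -3 and -17, so General X's maximin is -3; column maxima are -2 and -1, so General Y's minimax is -2. These differ, so the equilibrium is in mixed strategies.
Let General X play route A with probability p. General Y is indifferent when −3p − 2(1−p) = −p − 17(1−p), giving p = 15/17.

15/17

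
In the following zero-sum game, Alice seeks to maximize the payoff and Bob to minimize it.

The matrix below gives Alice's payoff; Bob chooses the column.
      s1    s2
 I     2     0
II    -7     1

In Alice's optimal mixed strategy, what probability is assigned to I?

Row minima are 0 and -7, so Alice's maximin is 0; column maxima are 2 and 1, so Bob's minimax is 1. These differ, so the equilibrium is in mixed strategies.
Let Alice play I with probability p. Bob is indifferent when 2p − 7(1−p) = (1−p), giving p = 4/5.

4/5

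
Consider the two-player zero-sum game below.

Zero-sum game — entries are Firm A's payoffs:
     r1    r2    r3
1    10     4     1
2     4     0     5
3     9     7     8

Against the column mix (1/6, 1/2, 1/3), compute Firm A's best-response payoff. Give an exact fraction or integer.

23/3

1: (10)·(1/6) + (4)·(1/2) + (1)·(1/3) = 4.
2: (4)·(1/6) + (0)·(1/2) + (5)·(1/3) = 7/3.
3: (9)·(1/6) + (7)·(1/2) + (8)·(1/3) = 23/3.
The best pure response is 3 with expected payoff 23/3.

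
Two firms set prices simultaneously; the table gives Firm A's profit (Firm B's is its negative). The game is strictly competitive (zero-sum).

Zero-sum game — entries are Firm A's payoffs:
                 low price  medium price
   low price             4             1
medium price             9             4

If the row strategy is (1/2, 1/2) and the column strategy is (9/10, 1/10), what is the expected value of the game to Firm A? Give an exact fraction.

Against (9/10, 1/10), each row's expected payoff is low price: 37/10; medium price: 17/2.
Taking the (1/2, 1/2)-weighted average: (1/2)·(37/10) + (1/2)·(17/2) = 61/10.

61/10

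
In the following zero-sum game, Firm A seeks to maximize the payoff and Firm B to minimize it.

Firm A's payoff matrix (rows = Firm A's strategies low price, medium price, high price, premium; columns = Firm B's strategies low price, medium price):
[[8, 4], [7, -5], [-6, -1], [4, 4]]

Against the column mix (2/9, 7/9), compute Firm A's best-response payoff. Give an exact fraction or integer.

44/9

low price: (8)·(2/9) + (4)·(7/9) = 44/9.
medium price: (7)·(2/9) + (-5)·(7/9) = -7/3.
high price: (-6)·(2/9) + (-1)·(7/9) = -19/9.
premium: (4)·(2/9) + (4)·(7/9) = 4.
The best pure response is low price with expected payoff 44/9.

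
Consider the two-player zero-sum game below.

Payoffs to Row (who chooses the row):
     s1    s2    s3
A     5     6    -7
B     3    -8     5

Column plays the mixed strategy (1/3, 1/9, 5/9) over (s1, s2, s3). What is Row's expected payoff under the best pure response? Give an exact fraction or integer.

A: (5)·(1/3) + (6)·(1/9) + (-7)·(5/9) = -14/9.
B: (3)·(1/3) + (-8)·(1/9) + (5)·(5/9) = 26/9.
The best pure response is B with expected payoff 26/9.

26/9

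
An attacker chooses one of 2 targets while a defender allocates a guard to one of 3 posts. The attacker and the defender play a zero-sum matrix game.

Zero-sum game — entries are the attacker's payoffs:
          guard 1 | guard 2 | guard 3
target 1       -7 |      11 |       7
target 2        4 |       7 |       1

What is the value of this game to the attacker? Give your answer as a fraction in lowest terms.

Column guard 2 is strictly dominated by guard 3 for the defender (it gives the attacker more in every row).
The remaining 2×2 game on (target 1, target 2) × (guard 1, guard 3) has no saddle point. Let the attacker play target 1 with probability p; indifference gives −7p + 4(1−p) = 7p + (1−p), so p = 3/17.
Similarly the defender's optimal q on guard 1 is 6/17, and the value is -7·(6/17) + (7)·(11/17) = 35/17.

35/17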